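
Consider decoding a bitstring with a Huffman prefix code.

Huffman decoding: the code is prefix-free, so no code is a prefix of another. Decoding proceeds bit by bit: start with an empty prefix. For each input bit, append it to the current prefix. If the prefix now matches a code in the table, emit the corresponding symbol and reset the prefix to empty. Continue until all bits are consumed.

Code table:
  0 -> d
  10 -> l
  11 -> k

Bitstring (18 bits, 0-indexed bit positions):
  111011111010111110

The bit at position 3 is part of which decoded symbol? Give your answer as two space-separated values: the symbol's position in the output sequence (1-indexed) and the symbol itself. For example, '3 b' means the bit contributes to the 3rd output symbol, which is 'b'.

Bit 0: prefix='1' (no match yet)
Bit 1: prefix='11' -> emit 'k', reset
Bit 2: prefix='1' (no match yet)
Bit 3: prefix='10' -> emit 'l', reset
Bit 4: prefix='1' (no match yet)
Bit 5: prefix='11' -> emit 'k', reset
Bit 6: prefix='1' (no match yet)
Bit 7: prefix='11' -> emit 'k', reset

Answer: 2 l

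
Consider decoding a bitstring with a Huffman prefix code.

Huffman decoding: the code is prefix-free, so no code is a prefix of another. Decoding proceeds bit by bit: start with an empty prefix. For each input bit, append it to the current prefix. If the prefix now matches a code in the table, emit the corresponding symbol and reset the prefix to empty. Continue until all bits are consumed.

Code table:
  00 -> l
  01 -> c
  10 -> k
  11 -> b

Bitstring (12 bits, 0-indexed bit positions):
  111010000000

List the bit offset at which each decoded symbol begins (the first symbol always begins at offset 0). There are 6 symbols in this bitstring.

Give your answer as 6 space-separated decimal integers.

Bit 0: prefix='1' (no match yet)
Bit 1: prefix='11' -> emit 'b', reset
Bit 2: prefix='1' (no match yet)
Bit 3: prefix='10' -> emit 'k', reset
Bit 4: prefix='1' (no match yet)
Bit 5: prefix='10' -> emit 'k', reset
Bit 6: prefix='0' (no match yet)
Bit 7: prefix='00' -> emit 'l', reset
Bit 8: prefix='0' (no match yet)
Bit 9: prefix='00' -> emit 'l', reset
Bit 10: prefix='0' (no match yet)
Bit 11: prefix='00' -> emit 'l', reset

Answer: 0 2 4 6 8 10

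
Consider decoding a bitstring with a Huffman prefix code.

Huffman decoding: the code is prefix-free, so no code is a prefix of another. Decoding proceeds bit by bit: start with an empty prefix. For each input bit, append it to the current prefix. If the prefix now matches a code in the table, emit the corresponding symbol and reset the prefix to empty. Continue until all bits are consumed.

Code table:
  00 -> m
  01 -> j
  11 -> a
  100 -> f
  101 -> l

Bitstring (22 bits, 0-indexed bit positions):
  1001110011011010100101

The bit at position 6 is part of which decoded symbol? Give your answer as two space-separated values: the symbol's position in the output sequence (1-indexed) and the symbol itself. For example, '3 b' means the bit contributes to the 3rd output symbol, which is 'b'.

Bit 0: prefix='1' (no match yet)
Bit 1: prefix='10' (no match yet)
Bit 2: prefix='100' -> emit 'f', reset
Bit 3: prefix='1' (no match yet)
Bit 4: prefix='11' -> emit 'a', reset
Bit 5: prefix='1' (no match yet)
Bit 6: prefix='10' (no match yet)
Bit 7: prefix='100' -> emit 'f', reset
Bit 8: prefix='1' (no match yet)
Bit 9: prefix='11' -> emit 'a', reset
Bit 10: prefix='0' (no match yet)

Answer: 3 f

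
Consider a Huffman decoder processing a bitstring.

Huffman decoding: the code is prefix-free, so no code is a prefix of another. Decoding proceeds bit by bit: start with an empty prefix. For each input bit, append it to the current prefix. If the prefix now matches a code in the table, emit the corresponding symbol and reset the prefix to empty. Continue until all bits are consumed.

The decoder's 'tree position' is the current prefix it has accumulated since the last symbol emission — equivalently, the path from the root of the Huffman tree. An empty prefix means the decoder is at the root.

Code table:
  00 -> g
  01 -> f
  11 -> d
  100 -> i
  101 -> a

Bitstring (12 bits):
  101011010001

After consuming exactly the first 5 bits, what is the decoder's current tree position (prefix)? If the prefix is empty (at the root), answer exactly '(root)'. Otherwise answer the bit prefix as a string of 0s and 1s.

Bit 0: prefix='1' (no match yet)
Bit 1: prefix='10' (no match yet)
Bit 2: prefix='101' -> emit 'a', reset
Bit 3: prefix='0' (no match yet)
Bit 4: prefix='01' -> emit 'f', reset

Answer: (root)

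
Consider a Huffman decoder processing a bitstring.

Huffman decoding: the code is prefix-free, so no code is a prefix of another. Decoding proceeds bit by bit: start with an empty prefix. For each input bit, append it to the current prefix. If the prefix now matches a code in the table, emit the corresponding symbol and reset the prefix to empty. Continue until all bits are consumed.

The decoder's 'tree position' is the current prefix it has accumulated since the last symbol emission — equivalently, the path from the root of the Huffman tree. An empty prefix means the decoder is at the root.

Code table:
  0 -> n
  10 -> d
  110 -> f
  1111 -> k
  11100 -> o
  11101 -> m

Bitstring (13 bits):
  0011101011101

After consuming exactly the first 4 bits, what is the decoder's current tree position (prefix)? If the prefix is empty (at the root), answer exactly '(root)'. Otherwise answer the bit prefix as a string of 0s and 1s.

Answer: 11

Derivation:
Bit 0: prefix='0' -> emit 'n', reset
Bit 1: prefix='0' -> emit 'n', reset
Bit 2: prefix='1' (no match yet)
Bit 3: prefix='11' (no match yet)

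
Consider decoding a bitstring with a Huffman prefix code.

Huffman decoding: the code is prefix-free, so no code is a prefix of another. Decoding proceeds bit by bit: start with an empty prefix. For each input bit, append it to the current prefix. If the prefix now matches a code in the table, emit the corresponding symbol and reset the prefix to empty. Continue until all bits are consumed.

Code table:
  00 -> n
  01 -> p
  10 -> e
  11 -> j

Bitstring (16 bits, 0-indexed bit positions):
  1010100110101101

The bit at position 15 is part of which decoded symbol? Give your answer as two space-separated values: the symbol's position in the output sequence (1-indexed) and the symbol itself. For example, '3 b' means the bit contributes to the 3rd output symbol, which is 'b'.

Bit 0: prefix='1' (no match yet)
Bit 1: prefix='10' -> emit 'e', reset
Bit 2: prefix='1' (no match yet)
Bit 3: prefix='10' -> emit 'e', reset
Bit 4: prefix='1' (no match yet)
Bit 5: prefix='10' -> emit 'e', reset
Bit 6: prefix='0' (no match yet)
Bit 7: prefix='01' -> emit 'p', reset
Bit 8: prefix='1' (no match yet)
Bit 9: prefix='10' -> emit 'e', reset
Bit 10: prefix='1' (no match yet)
Bit 11: prefix='10' -> emit 'e', reset
Bit 12: prefix='1' (no match yet)
Bit 13: prefix='11' -> emit 'j', reset
Bit 14: prefix='0' (no match yet)
Bit 15: prefix='01' -> emit 'p', reset

Answer: 8 p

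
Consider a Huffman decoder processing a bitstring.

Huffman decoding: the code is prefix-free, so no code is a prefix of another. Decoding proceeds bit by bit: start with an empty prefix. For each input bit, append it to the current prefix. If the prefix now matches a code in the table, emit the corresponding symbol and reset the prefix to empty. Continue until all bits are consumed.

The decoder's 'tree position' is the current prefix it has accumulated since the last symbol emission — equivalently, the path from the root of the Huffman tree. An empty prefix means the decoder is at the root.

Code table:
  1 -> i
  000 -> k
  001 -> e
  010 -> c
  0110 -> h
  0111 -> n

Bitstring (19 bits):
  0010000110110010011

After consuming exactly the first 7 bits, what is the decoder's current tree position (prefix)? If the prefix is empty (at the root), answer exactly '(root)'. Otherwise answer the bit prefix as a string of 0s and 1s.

Answer: 0

Derivation:
Bit 0: prefix='0' (no match yet)
Bit 1: prefix='00' (no match yet)
Bit 2: prefix='001' -> emit 'e', reset
Bit 3: prefix='0' (no match yet)
Bit 4: prefix='00' (no match yet)
Bit 5: prefix='000' -> emit 'k', reset
Bit 6: prefix='0' (no match yet)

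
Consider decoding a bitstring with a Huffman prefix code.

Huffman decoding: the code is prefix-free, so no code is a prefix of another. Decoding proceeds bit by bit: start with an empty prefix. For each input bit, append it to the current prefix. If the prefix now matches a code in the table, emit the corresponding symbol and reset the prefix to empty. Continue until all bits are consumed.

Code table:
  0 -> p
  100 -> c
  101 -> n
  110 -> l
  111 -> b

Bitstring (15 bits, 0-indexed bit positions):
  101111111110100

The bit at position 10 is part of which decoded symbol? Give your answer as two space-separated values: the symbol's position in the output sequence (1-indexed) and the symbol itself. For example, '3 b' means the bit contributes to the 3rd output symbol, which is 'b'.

Bit 0: prefix='1' (no match yet)
Bit 1: prefix='10' (no match yet)
Bit 2: prefix='101' -> emit 'n', reset
Bit 3: prefix='1' (no match yet)
Bit 4: prefix='11' (no match yet)
Bit 5: prefix='111' -> emit 'b', reset
Bit 6: prefix='1' (no match yet)
Bit 7: prefix='11' (no match yet)
Bit 8: prefix='111' -> emit 'b', reset
Bit 9: prefix='1' (no match yet)
Bit 10: prefix='11' (no match yet)
Bit 11: prefix='110' -> emit 'l', reset
Bit 12: prefix='1' (no match yet)
Bit 13: prefix='10' (no match yet)
Bit 14: prefix='100' -> emit 'c', reset

Answer: 4 l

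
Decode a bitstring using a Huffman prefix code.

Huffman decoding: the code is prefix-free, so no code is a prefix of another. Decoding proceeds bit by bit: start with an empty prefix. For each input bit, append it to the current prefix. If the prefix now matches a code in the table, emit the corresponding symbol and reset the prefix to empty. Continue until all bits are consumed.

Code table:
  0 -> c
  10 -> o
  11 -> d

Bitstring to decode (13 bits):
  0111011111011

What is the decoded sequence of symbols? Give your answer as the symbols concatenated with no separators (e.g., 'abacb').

Bit 0: prefix='0' -> emit 'c', reset
Bit 1: prefix='1' (no match yet)
Bit 2: prefix='11' -> emit 'd', reset
Bit 3: prefix='1' (no match yet)
Bit 4: prefix='10' -> emit 'o', reset
Bit 5: prefix='1' (no match yet)
Bit 6: prefix='11' -> emit 'd', reset
Bit 7: prefix='1' (no match yet)
Bit 8: prefix='11' -> emit 'd', reset
Bit 9: prefix='1' (no match yet)
Bit 10: prefix='10' -> emit 'o', reset
Bit 11: prefix='1' (no match yet)
Bit 12: prefix='11' -> emit 'd', reset

Answer: cdoddod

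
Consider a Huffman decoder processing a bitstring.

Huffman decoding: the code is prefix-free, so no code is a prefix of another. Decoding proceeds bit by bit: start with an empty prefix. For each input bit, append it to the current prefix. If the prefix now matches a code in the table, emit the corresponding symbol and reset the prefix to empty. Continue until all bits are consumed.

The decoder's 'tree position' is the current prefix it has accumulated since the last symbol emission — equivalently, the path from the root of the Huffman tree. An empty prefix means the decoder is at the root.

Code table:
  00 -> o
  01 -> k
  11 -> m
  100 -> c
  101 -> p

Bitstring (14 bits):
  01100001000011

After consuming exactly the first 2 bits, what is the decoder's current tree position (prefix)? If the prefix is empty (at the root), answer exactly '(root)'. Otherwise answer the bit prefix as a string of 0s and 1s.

Bit 0: prefix='0' (no match yet)
Bit 1: prefix='01' -> emit 'k', reset

Answer: (root)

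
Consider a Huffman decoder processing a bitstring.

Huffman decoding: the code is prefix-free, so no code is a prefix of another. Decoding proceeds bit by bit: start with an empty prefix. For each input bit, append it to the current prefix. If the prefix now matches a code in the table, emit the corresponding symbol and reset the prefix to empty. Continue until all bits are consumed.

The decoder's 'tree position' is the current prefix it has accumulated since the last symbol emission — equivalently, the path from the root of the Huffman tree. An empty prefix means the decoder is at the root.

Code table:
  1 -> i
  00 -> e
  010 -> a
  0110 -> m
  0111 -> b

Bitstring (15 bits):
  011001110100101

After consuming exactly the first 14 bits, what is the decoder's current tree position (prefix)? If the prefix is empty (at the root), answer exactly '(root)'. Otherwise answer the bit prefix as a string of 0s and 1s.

Answer: (root)

Derivation:
Bit 0: prefix='0' (no match yet)
Bit 1: prefix='01' (no match yet)
Bit 2: prefix='011' (no match yet)
Bit 3: prefix='0110' -> emit 'm', reset
Bit 4: prefix='0' (no match yet)
Bit 5: prefix='01' (no match yet)
Bit 6: prefix='011' (no match yet)
Bit 7: prefix='0111' -> emit 'b', reset
Bit 8: prefix='0' (no match yet)
Bit 9: prefix='01' (no match yet)
Bit 10: prefix='010' -> emit 'a', reset
Bit 11: prefix='0' (no match yet)
Bit 12: prefix='01' (no match yet)
Bit 13: prefix='010' -> emit 'a', reset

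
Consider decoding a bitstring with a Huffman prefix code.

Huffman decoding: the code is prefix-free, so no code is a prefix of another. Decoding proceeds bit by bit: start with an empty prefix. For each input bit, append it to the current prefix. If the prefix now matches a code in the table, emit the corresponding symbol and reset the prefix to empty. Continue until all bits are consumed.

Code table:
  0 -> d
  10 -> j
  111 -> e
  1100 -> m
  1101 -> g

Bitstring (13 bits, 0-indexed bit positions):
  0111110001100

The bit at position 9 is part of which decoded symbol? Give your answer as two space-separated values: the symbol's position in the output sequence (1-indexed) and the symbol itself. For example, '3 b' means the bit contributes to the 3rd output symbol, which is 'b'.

Answer: 5 m

Derivation:
Bit 0: prefix='0' -> emit 'd', reset
Bit 1: prefix='1' (no match yet)
Bit 2: prefix='11' (no match yet)
Bit 3: prefix='111' -> emit 'e', reset
Bit 4: prefix='1' (no match yet)
Bit 5: prefix='11' (no match yet)
Bit 6: prefix='110' (no match yet)
Bit 7: prefix='1100' -> emit 'm', reset
Bit 8: prefix='0' -> emit 'd', reset
Bit 9: prefix='1' (no match yet)
Bit 10: prefix='11' (no match yet)
Bit 11: prefix='110' (no match yet)
Bit 12: prefix='1100' -> emit 'm', reset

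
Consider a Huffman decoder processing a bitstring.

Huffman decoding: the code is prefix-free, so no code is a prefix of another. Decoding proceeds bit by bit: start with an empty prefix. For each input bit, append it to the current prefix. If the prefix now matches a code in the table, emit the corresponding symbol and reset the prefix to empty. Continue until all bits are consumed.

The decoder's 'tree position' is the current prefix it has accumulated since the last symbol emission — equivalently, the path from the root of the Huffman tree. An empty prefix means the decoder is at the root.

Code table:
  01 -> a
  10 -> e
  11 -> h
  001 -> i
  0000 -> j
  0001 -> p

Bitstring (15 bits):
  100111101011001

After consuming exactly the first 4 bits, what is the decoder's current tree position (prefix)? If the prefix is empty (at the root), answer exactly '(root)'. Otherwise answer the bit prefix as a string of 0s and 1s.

Bit 0: prefix='1' (no match yet)
Bit 1: prefix='10' -> emit 'e', reset
Bit 2: prefix='0' (no match yet)
Bit 3: prefix='01' -> emit 'a', reset

Answer: (root)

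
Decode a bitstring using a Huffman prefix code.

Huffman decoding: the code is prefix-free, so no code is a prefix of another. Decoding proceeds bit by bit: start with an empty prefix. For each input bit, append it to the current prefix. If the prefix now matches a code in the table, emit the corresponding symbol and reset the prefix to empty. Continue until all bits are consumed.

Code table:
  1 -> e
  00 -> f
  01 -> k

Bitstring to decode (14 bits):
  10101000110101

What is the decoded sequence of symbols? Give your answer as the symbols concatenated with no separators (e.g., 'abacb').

Bit 0: prefix='1' -> emit 'e', reset
Bit 1: prefix='0' (no match yet)
Bit 2: prefix='01' -> emit 'k', reset
Bit 3: prefix='0' (no match yet)
Bit 4: prefix='01' -> emit 'k', reset
Bit 5: prefix='0' (no match yet)
Bit 6: prefix='00' -> emit 'f', reset
Bit 7: prefix='0' (no match yet)
Bit 8: prefix='01' -> emit 'k', reset
Bit 9: prefix='1' -> emit 'e', reset
Bit 10: prefix='0' (no match yet)
Bit 11: prefix='01' -> emit 'k', reset
Bit 12: prefix='0' (no match yet)
Bit 13: prefix='01' -> emit 'k', reset

Answer: ekkfkekk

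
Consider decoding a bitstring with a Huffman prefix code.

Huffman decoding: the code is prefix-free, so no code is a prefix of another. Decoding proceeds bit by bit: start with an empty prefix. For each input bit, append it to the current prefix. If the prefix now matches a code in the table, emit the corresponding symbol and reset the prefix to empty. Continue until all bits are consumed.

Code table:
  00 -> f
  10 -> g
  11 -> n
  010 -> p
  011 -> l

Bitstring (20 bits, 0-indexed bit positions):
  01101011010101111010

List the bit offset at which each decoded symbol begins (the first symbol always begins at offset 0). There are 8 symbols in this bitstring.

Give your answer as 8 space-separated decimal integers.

Answer: 0 3 6 8 11 13 15 17

Derivation:
Bit 0: prefix='0' (no match yet)
Bit 1: prefix='01' (no match yet)
Bit 2: prefix='011' -> emit 'l', reset
Bit 3: prefix='0' (no match yet)
Bit 4: prefix='01' (no match yet)
Bit 5: prefix='010' -> emit 'p', reset
Bit 6: prefix='1' (no match yet)
Bit 7: prefix='11' -> emit 'n', reset
Bit 8: prefix='0' (no match yet)
Bit 9: prefix='01' (no match yet)
Bit 10: prefix='010' -> emit 'p', reset
Bit 11: prefix='1' (no match yet)
Bit 12: prefix='10' -> emit 'g', reset
Bit 13: prefix='1' (no match yet)
Bit 14: prefix='11' -> emit 'n', reset
Bit 15: prefix='1' (no match yet)
Bit 16: prefix='11' -> emit 'n', reset
Bit 17: prefix='0' (no match yet)
Bit 18: prefix='01' (no match yet)
Bit 19: prefix='010' -> emit 'p', reset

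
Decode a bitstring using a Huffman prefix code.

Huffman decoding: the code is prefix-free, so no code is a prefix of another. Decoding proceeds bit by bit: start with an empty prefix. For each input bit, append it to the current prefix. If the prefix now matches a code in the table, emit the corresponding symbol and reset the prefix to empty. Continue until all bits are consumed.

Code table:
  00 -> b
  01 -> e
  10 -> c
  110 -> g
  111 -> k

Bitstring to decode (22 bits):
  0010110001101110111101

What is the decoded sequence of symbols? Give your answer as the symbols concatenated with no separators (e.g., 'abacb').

Answer: bcgbgkeke

Derivation:
Bit 0: prefix='0' (no match yet)
Bit 1: prefix='00' -> emit 'b', reset
Bit 2: prefix='1' (no match yet)
Bit 3: prefix='10' -> emit 'c', reset
Bit 4: prefix='1' (no match yet)
Bit 5: prefix='11' (no match yet)
Bit 6: prefix='110' -> emit 'g', reset
Bit 7: prefix='0' (no match yet)
Bit 8: prefix='00' -> emit 'b', reset
Bit 9: prefix='1' (no match yet)
Bit 10: prefix='11' (no match yet)
Bit 11: prefix='110' -> emit 'g', reset
Bit 12: prefix='1' (no match yet)
Bit 13: prefix='11' (no match yet)
Bit 14: prefix='111' -> emit 'k', reset
Bit 15: prefix='0' (no match yet)
Bit 16: prefix='01' -> emit 'e', reset
Bit 17: prefix='1' (no match yet)
Bit 18: prefix='11' (no match yet)
Bit 19: prefix='111' -> emit 'k', reset
Bit 20: prefix='0' (no match yet)
Bit 21: prefix='01' -> emit 'e', reset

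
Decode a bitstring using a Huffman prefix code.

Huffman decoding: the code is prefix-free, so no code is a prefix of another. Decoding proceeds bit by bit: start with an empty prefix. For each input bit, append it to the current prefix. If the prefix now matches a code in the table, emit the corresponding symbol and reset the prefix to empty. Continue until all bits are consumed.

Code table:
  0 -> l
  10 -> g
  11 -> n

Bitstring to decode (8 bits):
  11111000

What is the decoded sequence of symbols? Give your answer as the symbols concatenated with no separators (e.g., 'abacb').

Answer: nngll

Derivation:
Bit 0: prefix='1' (no match yet)
Bit 1: prefix='11' -> emit 'n', reset
Bit 2: prefix='1' (no match yet)
Bit 3: prefix='11' -> emit 'n', reset
Bit 4: prefix='1' (no match yet)
Bit 5: prefix='10' -> emit 'g', reset
Bit 6: prefix='0' -> emit 'l', reset
Bit 7: prefix='0' -> emit 'l', reset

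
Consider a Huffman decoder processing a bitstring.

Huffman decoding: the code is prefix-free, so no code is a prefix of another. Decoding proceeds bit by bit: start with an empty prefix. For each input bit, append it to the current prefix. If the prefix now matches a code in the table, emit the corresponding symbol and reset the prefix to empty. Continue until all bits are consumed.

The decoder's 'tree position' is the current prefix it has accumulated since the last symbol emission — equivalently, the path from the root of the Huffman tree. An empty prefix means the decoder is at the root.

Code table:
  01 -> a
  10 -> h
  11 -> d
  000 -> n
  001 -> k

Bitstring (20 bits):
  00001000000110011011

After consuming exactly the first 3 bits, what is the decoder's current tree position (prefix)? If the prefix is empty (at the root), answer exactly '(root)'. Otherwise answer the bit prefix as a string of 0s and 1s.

Answer: (root)

Derivation:
Bit 0: prefix='0' (no match yet)
Bit 1: prefix='00' (no match yet)
Bit 2: prefix='000' -> emit 'n', reset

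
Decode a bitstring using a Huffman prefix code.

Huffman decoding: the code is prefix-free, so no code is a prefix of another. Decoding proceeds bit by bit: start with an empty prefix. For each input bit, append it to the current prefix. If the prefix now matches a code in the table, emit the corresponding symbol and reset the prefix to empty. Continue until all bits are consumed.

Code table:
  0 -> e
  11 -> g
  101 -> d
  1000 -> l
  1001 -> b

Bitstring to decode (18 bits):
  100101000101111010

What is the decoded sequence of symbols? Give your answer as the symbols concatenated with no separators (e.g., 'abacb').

Bit 0: prefix='1' (no match yet)
Bit 1: prefix='10' (no match yet)
Bit 2: prefix='100' (no match yet)
Bit 3: prefix='1001' -> emit 'b', reset
Bit 4: prefix='0' -> emit 'e', reset
Bit 5: prefix='1' (no match yet)
Bit 6: prefix='10' (no match yet)
Bit 7: prefix='100' (no match yet)
Bit 8: prefix='1000' -> emit 'l', reset
Bit 9: prefix='1' (no match yet)
Bit 10: prefix='10' (no match yet)
Bit 11: prefix='101' -> emit 'd', reset
Bit 12: prefix='1' (no match yet)
Bit 13: prefix='11' -> emit 'g', reset
Bit 14: prefix='1' (no match yet)
Bit 15: prefix='10' (no match yet)
Bit 16: prefix='101' -> emit 'd', reset
Bit 17: prefix='0' -> emit 'e', reset

Answer: beldgde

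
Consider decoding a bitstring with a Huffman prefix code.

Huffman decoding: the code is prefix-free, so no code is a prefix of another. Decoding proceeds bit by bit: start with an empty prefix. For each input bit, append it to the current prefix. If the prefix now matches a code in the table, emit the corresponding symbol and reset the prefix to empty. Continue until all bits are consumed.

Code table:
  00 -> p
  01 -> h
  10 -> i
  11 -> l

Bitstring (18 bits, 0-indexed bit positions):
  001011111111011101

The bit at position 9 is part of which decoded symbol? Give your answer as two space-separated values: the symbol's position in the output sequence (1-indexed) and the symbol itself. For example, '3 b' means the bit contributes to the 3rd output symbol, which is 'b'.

Answer: 5 l

Derivation:
Bit 0: prefix='0' (no match yet)
Bit 1: prefix='00' -> emit 'p', reset
Bit 2: prefix='1' (no match yet)
Bit 3: prefix='10' -> emit 'i', reset
Bit 4: prefix='1' (no match yet)
Bit 5: prefix='11' -> emit 'l', reset
Bit 6: prefix='1' (no match yet)
Bit 7: prefix='11' -> emit 'l', reset
Bit 8: prefix='1' (no match yet)
Bit 9: prefix='11' -> emit 'l', reset
Bit 10: prefix='1' (no match yet)
Bit 11: prefix='11' -> emit 'l', reset
Bit 12: prefix='0' (no match yet)
Bit 13: prefix='01' -> emit 'h', reset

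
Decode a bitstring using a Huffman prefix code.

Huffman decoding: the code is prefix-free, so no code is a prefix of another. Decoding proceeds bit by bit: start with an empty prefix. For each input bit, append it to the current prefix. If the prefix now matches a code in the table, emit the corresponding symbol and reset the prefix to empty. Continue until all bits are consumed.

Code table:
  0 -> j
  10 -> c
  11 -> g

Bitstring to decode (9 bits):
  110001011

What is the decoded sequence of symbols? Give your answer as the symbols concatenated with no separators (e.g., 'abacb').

Bit 0: prefix='1' (no match yet)
Bit 1: prefix='11' -> emit 'g', reset
Bit 2: prefix='0' -> emit 'j', reset
Bit 3: prefix='0' -> emit 'j', reset
Bit 4: prefix='0' -> emit 'j', reset
Bit 5: prefix='1' (no match yet)
Bit 6: prefix='10' -> emit 'c', reset
Bit 7: prefix='1' (no match yet)
Bit 8: prefix='11' -> emit 'g', reset

Answer: gjjjcg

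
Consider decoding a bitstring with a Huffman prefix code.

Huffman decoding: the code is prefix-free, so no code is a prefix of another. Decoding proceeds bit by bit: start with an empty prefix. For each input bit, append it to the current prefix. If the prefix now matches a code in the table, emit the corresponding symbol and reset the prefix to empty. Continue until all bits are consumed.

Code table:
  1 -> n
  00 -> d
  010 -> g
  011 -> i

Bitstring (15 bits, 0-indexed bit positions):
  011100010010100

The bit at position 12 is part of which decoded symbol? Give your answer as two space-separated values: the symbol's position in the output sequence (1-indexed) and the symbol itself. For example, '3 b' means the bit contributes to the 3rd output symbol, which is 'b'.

Answer: 6 n

Derivation:
Bit 0: prefix='0' (no match yet)
Bit 1: prefix='01' (no match yet)
Bit 2: prefix='011' -> emit 'i', reset
Bit 3: prefix='1' -> emit 'n', reset
Bit 4: prefix='0' (no match yet)
Bit 5: prefix='00' -> emit 'd', reset
Bit 6: prefix='0' (no match yet)
Bit 7: prefix='01' (no match yet)
Bit 8: prefix='010' -> emit 'g', reset
Bit 9: prefix='0' (no match yet)
Bit 10: prefix='01' (no match yet)
Bit 11: prefix='010' -> emit 'g', reset
Bit 12: prefix='1' -> emit 'n', reset
Bit 13: prefix='0' (no match yet)
Bit 14: prefix='00' -> emit 'd', reset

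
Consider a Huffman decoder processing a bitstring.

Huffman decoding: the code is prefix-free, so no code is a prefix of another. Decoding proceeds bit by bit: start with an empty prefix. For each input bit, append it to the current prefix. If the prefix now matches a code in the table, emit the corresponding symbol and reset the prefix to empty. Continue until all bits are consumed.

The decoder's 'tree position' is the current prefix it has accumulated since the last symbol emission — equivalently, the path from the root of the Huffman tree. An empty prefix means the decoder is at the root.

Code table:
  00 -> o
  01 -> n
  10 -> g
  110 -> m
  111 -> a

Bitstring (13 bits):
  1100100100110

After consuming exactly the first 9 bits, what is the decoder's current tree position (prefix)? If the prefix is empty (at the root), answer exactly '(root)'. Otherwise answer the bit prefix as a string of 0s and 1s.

Bit 0: prefix='1' (no match yet)
Bit 1: prefix='11' (no match yet)
Bit 2: prefix='110' -> emit 'm', reset
Bit 3: prefix='0' (no match yet)
Bit 4: prefix='01' -> emit 'n', reset
Bit 5: prefix='0' (no match yet)
Bit 6: prefix='00' -> emit 'o', reset
Bit 7: prefix='1' (no match yet)
Bit 8: prefix='10' -> emit 'g', reset

Answer: (root)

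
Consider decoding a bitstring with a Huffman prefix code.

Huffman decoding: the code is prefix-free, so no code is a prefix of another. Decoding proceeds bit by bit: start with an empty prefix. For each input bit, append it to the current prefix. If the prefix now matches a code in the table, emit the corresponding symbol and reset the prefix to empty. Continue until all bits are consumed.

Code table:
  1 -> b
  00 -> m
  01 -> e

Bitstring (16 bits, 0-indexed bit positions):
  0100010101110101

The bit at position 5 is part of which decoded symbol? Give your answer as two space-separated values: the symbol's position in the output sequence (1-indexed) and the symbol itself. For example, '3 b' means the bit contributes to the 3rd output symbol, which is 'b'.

Bit 0: prefix='0' (no match yet)
Bit 1: prefix='01' -> emit 'e', reset
Bit 2: prefix='0' (no match yet)
Bit 3: prefix='00' -> emit 'm', reset
Bit 4: prefix='0' (no match yet)
Bit 5: prefix='01' -> emit 'e', reset
Bit 6: prefix='0' (no match yet)
Bit 7: prefix='01' -> emit 'e', reset
Bit 8: prefix='0' (no match yet)
Bit 9: prefix='01' -> emit 'e', reset

Answer: 3 e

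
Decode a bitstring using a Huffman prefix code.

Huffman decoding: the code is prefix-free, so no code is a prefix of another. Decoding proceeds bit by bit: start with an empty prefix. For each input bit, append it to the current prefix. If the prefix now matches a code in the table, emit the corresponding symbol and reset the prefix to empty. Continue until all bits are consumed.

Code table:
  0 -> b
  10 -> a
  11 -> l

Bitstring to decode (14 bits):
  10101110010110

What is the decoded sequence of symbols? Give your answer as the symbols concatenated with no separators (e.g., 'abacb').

Bit 0: prefix='1' (no match yet)
Bit 1: prefix='10' -> emit 'a', reset
Bit 2: prefix='1' (no match yet)
Bit 3: prefix='10' -> emit 'a', reset
Bit 4: prefix='1' (no match yet)
Bit 5: prefix='11' -> emit 'l', reset
Bit 6: prefix='1' (no match yet)
Bit 7: prefix='10' -> emit 'a', reset
Bit 8: prefix='0' -> emit 'b', reset
Bit 9: prefix='1' (no match yet)
Bit 10: prefix='10' -> emit 'a', reset
Bit 11: prefix='1' (no match yet)
Bit 12: prefix='11' -> emit 'l', reset
Bit 13: prefix='0' -> emit 'b', reset

Answer: aalabalb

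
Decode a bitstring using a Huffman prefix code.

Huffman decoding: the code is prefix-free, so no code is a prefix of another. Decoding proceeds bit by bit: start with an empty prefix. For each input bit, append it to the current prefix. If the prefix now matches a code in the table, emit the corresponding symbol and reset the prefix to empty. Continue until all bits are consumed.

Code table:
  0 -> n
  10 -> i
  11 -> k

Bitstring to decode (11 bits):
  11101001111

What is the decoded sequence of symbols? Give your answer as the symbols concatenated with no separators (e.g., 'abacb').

Bit 0: prefix='1' (no match yet)
Bit 1: prefix='11' -> emit 'k', reset
Bit 2: prefix='1' (no match yet)
Bit 3: prefix='10' -> emit 'i', reset
Bit 4: prefix='1' (no match yet)
Bit 5: prefix='10' -> emit 'i', reset
Bit 6: prefix='0' -> emit 'n', reset
Bit 7: prefix='1' (no match yet)
Bit 8: prefix='11' -> emit 'k', reset
Bit 9: prefix='1' (no match yet)
Bit 10: prefix='11' -> emit 'k', reset

Answer: kiinkk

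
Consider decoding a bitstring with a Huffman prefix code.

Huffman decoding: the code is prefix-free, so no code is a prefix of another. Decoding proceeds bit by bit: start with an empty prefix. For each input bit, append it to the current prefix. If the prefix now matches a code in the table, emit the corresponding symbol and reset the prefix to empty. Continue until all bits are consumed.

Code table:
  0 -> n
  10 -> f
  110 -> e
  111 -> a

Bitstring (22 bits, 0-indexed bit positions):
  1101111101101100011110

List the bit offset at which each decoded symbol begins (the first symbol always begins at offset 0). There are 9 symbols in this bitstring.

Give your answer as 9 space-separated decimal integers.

Bit 0: prefix='1' (no match yet)
Bit 1: prefix='11' (no match yet)
Bit 2: prefix='110' -> emit 'e', reset
Bit 3: prefix='1' (no match yet)
Bit 4: prefix='11' (no match yet)
Bit 5: prefix='111' -> emit 'a', reset
Bit 6: prefix='1' (no match yet)
Bit 7: prefix='11' (no match yet)
Bit 8: prefix='110' -> emit 'e', reset
Bit 9: prefix='1' (no match yet)
Bit 10: prefix='11' (no match yet)
Bit 11: prefix='110' -> emit 'e', reset
Bit 12: prefix='1' (no match yet)
Bit 13: prefix='11' (no match yet)
Bit 14: prefix='110' -> emit 'e', reset
Bit 15: prefix='0' -> emit 'n', reset
Bit 16: prefix='0' -> emit 'n', reset
Bit 17: prefix='1' (no match yet)
Bit 18: prefix='11' (no match yet)
Bit 19: prefix='111' -> emit 'a', reset
Bit 20: prefix='1' (no match yet)
Bit 21: prefix='10' -> emit 'f', reset

Answer: 0 3 6 9 12 15 16 17 20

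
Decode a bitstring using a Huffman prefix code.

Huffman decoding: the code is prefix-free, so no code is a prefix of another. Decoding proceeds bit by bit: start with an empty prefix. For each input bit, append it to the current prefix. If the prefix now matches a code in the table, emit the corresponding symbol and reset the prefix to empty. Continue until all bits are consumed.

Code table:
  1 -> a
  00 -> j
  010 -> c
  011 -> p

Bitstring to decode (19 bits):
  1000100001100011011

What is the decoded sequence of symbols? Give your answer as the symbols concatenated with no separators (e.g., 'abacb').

Answer: ajcjpjpp

Derivation:
Bit 0: prefix='1' -> emit 'a', reset
Bit 1: prefix='0' (no match yet)
Bit 2: prefix='00' -> emit 'j', reset
Bit 3: prefix='0' (no match yet)
Bit 4: prefix='01' (no match yet)
Bit 5: prefix='010' -> emit 'c', reset
Bit 6: prefix='0' (no match yet)
Bit 7: prefix='00' -> emit 'j', reset
Bit 8: prefix='0' (no match yet)
Bit 9: prefix='01' (no match yet)
Bit 10: prefix='011' -> emit 'p', reset
Bit 11: prefix='0' (no match yet)
Bit 12: prefix='00' -> emit 'j', reset
Bit 13: prefix='0' (no match yet)
Bit 14: prefix='01' (no match yet)
Bit 15: prefix='011' -> emit 'p', reset
Bit 16: prefix='0' (no match yet)
Bit 17: prefix='01' (no match yet)
Bit 18: prefix='011' -> emit 'p', reset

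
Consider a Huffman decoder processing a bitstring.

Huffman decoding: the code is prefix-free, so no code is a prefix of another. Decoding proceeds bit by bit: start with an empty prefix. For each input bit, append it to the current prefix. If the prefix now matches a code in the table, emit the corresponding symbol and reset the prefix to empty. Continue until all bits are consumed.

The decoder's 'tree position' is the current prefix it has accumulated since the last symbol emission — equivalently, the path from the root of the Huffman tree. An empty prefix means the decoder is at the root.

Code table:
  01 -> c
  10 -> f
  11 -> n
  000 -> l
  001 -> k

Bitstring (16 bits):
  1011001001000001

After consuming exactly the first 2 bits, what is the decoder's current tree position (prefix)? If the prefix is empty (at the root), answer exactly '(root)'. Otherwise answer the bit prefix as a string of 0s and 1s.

Bit 0: prefix='1' (no match yet)
Bit 1: prefix='10' -> emit 'f', reset

Answer: (root)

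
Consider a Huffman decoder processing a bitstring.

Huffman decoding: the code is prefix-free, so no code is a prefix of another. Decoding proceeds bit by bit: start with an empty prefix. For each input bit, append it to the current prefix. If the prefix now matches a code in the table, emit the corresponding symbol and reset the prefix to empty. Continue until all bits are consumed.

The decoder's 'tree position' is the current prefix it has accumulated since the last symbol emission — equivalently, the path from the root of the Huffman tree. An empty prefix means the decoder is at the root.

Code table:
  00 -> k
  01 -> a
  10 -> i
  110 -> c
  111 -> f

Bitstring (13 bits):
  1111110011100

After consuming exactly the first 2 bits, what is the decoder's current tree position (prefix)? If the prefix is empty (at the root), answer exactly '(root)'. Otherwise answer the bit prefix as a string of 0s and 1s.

Bit 0: prefix='1' (no match yet)
Bit 1: prefix='11' (no match yet)

Answer: 11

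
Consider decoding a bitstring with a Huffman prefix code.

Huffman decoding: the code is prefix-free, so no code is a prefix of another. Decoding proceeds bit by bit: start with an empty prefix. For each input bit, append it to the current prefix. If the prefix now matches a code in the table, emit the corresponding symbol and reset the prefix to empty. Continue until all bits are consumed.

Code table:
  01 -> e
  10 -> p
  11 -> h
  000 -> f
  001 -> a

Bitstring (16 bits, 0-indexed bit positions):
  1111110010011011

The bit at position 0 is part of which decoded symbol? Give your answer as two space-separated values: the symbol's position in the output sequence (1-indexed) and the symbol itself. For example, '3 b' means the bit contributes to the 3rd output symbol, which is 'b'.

Answer: 1 h

Derivation:
Bit 0: prefix='1' (no match yet)
Bit 1: prefix='11' -> emit 'h', reset
Bit 2: prefix='1' (no match yet)
Bit 3: prefix='11' -> emit 'h', reset
Bit 4: prefix='1' (no match yet)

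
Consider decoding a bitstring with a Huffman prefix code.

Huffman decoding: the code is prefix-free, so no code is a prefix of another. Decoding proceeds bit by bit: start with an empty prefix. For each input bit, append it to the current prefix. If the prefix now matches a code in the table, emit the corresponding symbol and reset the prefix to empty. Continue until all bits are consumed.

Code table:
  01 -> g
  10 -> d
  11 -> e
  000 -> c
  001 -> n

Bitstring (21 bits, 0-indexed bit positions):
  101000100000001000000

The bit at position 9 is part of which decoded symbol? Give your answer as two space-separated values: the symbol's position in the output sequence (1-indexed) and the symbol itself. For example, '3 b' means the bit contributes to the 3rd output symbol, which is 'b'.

Answer: 4 c

Derivation:
Bit 0: prefix='1' (no match yet)
Bit 1: prefix='10' -> emit 'd', reset
Bit 2: prefix='1' (no match yet)
Bit 3: prefix='10' -> emit 'd', reset
Bit 4: prefix='0' (no match yet)
Bit 5: prefix='00' (no match yet)
Bit 6: prefix='001' -> emit 'n', reset
Bit 7: prefix='0' (no match yet)
Bit 8: prefix='00' (no match yet)
Bit 9: prefix='000' -> emit 'c', reset
Bit 10: prefix='0' (no match yet)
Bit 11: prefix='00' (no match yet)
Bit 12: prefix='000' -> emit 'c', reset
Bit 13: prefix='0' (no match yet)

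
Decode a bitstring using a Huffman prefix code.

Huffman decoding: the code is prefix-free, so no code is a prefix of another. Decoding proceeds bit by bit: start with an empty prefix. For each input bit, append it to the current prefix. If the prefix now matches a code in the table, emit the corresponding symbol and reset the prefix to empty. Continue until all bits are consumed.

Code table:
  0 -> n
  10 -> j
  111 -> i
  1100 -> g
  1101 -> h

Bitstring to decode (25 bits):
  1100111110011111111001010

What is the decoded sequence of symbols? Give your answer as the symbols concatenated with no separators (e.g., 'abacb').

Bit 0: prefix='1' (no match yet)
Bit 1: prefix='11' (no match yet)
Bit 2: prefix='110' (no match yet)
Bit 3: prefix='1100' -> emit 'g', reset
Bit 4: prefix='1' (no match yet)
Bit 5: prefix='11' (no match yet)
Bit 6: prefix='111' -> emit 'i', reset
Bit 7: prefix='1' (no match yet)
Bit 8: prefix='11' (no match yet)
Bit 9: prefix='110' (no match yet)
Bit 10: prefix='1100' -> emit 'g', reset
Bit 11: prefix='1' (no match yet)
Bit 12: prefix='11' (no match yet)
Bit 13: prefix='111' -> emit 'i', reset
Bit 14: prefix='1' (no match yet)
Bit 15: prefix='11' (no match yet)
Bit 16: prefix='111' -> emit 'i', reset
Bit 17: prefix='1' (no match yet)
Bit 18: prefix='11' (no match yet)
Bit 19: prefix='110' (no match yet)
Bit 20: prefix='1100' -> emit 'g', reset
Bit 21: prefix='1' (no match yet)
Bit 22: prefix='10' -> emit 'j', reset
Bit 23: prefix='1' (no match yet)
Bit 24: prefix='10' -> emit 'j', reset

Answer: gigiigjj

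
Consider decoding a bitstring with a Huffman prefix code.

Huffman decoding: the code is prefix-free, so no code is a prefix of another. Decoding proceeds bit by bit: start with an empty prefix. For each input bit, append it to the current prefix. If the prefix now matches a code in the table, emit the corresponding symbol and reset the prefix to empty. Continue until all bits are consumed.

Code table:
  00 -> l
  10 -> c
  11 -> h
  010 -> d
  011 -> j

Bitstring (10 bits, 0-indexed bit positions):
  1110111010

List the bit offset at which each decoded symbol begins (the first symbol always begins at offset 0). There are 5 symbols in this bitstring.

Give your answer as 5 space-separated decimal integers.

Bit 0: prefix='1' (no match yet)
Bit 1: prefix='11' -> emit 'h', reset
Bit 2: prefix='1' (no match yet)
Bit 3: prefix='10' -> emit 'c', reset
Bit 4: prefix='1' (no match yet)
Bit 5: prefix='11' -> emit 'h', reset
Bit 6: prefix='1' (no match yet)
Bit 7: prefix='10' -> emit 'c', reset
Bit 8: prefix='1' (no match yet)
Bit 9: prefix='10' -> emit 'c', reset

Answer: 0 2 4 6 8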